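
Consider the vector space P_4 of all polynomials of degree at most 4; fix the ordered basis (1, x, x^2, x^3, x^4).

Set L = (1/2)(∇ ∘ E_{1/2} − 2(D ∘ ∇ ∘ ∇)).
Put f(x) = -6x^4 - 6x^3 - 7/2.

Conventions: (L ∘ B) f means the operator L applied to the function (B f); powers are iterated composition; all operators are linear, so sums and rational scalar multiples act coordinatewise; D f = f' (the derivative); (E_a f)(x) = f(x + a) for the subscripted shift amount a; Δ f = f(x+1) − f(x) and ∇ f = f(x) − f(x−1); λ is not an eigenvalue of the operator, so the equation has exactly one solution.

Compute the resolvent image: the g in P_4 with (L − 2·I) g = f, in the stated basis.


write g with unknown coordinates in the stated basis and equate coefficients in (L − 2·I) g = f
solving from the highest basis element down gives g = 3x^4 + 6x^3 + (9/2)x^2 - 33x + 95/8
check: L g = 6x^3 + 9x^2 - 66x + 81/4
so L g − 2·g = -6x^4 - 6x^3 - 7/2 = f ✓

g(x) = 3x^4 + 6x^3 + (9/2)x^2 - 33x + 95/8


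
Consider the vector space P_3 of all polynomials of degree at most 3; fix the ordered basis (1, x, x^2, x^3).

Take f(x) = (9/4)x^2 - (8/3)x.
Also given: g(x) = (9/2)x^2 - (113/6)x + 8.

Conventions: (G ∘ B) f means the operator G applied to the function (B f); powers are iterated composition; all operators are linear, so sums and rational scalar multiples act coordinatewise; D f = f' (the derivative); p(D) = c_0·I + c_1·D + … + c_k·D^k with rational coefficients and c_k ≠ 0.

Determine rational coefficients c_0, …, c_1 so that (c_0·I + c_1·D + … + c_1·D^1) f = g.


c_0 = 2, c_1 = -3

D^0 f = (9/4)x^2 - (8/3)x
D^1 f = (9/2)x - 8/3
matching coefficients of g against c_0 f + c_1 Df + … from the top degree down determines the c_i
solution: c_0 = 2, c_1 = -3


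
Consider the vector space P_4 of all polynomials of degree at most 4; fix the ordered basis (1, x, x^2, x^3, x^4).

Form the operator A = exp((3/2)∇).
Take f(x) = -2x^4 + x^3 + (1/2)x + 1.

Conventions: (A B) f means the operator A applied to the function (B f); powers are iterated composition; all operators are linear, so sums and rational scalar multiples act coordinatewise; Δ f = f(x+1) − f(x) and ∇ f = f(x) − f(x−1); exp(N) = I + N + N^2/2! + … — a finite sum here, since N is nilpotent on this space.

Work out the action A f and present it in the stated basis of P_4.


the image equals g(x) = -2x^4 - 11x^3 - (9/2)x^2 + (71/4)x + 7/4

order-1 term: -12x^3 + (45/2)x^2 - (33/2)x + 21/4
order-2 term: -27x^2 + (243/4)x - 153/4
order-3 term: -27x + 351/8
order-4 term: -81/8
the series for exp((3/2)∇) f terminates at order 4
exp((3/2)∇) f = -2x^4 - 11x^3 - (9/2)x^2 + (71/4)x + 7/4


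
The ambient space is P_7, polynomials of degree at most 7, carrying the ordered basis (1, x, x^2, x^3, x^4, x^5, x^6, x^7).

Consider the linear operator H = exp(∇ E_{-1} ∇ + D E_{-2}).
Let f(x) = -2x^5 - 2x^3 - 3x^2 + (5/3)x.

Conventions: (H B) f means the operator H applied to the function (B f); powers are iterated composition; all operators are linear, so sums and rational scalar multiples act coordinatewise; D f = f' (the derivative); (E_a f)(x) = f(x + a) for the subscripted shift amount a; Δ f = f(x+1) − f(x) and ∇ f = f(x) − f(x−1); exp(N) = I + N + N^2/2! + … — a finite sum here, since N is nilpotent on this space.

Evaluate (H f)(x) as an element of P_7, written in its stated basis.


order-1 term: -10x^4 + 40x^3 - 6x^2 - 174x + 623/3
order-2 term: -20x^3 + 120x^2 - 126x - 171
order-3 term: -20x^2 + 120x - 122
order-4 term: -10x + 40
order-5 term: -2
the series for exp(∇ E_{-1} ∇ + D E_{-2}) f terminates at order 5
exp(∇ E_{-1} ∇ + D E_{-2}) f = -2x^5 - 10x^4 + 18x^3 + 91x^2 - (565/3)x - 142/3

the result is g(x) = -2x^5 - 10x^4 + 18x^3 + 91x^2 - (565/3)x - 142/3


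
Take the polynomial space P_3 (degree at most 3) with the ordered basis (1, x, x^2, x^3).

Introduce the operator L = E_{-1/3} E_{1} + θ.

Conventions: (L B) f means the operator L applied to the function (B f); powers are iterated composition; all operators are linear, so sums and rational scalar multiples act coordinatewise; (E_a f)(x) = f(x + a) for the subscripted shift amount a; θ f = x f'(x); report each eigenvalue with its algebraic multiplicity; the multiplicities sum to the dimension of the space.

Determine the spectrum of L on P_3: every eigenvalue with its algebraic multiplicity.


λ = 1 (multiplicity 1), λ = 2 (multiplicity 1), λ = 3 (multiplicity 1), λ = 4 (multiplicity 1)

image of 1: 1
image of x: 2x + 2/3
image of x^2: 3x^2 + (4/3)x + 4/9
image of x^3: 4x^3 + 2x^2 + (4/3)x + 8/27
the matrix is upper triangular; its diagonal is (1, 2, 3, 4)
for a triangular matrix the eigenvalues are the diagonal entries, with algebraic multiplicity their repetition count


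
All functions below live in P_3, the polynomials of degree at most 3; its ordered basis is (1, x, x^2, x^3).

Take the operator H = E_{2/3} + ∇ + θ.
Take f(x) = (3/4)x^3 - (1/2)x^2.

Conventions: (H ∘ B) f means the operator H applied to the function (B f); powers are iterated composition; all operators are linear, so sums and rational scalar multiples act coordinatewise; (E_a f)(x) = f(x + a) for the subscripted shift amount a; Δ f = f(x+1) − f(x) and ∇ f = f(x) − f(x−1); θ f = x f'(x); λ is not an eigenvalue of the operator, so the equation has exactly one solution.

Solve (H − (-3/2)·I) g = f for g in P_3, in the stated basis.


write g with unknown coordinates in the stated basis and equate coefficients in (H − (-3/2)·I) g = f
solving from the highest basis element down gives g = (3/22)x^3 - (26/99)x^2 + (655/2079)x - 235/693
check: H g = (6/11)x^3 - (7/66)x^2 - (655/1386)x + 235/462
so H g − (-3/2)·g = (3/4)x^3 - (1/2)x^2 = f ✓

the result is g(x) = (3/22)x^3 - (26/99)x^2 + (655/2079)x - 235/693


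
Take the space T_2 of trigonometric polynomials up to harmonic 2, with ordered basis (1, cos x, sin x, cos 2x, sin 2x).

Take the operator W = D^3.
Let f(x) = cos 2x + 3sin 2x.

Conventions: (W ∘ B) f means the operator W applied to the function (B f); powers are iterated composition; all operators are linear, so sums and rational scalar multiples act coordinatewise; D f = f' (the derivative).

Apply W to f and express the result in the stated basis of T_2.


D f = 6cos 2x - 2sin 2x
D D f = -4cos 2x - 12sin 2x
D D D f = -24cos 2x + 8sin 2x

g(x) = -24cos 2x + 8sin 2x


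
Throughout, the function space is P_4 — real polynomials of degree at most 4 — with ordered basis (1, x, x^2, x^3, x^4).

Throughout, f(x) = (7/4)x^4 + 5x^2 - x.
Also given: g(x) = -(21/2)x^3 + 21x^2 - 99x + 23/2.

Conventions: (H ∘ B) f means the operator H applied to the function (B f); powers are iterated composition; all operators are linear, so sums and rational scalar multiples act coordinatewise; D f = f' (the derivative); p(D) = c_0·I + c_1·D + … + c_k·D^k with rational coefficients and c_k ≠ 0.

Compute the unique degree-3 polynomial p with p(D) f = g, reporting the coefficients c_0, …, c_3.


c_0 = 0, c_1 = -3/2, c_2 = 1, c_3 = -2

D^0 f = (7/4)x^4 + 5x^2 - x
D^1 f = 7x^3 + 10x - 1
D^2 f = 21x^2 + 10
D^3 f = 42x
matching coefficients of g against c_0 f + c_1 Df + … from the top degree down determines the c_i
solution: c_0 = 0, c_1 = -3/2, c_2 = 1, c_3 = -2


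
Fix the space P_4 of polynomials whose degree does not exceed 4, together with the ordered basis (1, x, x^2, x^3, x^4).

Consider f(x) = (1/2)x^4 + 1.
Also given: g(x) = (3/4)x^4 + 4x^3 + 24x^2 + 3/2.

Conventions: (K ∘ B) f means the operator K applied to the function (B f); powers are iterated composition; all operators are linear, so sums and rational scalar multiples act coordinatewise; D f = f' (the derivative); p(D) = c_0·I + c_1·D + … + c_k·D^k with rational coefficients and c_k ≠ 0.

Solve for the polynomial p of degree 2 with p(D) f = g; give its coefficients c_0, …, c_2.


D^0 f = (1/2)x^4 + 1
D^1 f = 2x^3
D^2 f = 6x^2
matching coefficients of g against c_0 f + c_1 Df + … from the top degree down determines the c_i
solution: c_0 = 3/2, c_1 = 2, c_2 = 4

c_0 = 3/2, c_1 = 2, c_2 = 4


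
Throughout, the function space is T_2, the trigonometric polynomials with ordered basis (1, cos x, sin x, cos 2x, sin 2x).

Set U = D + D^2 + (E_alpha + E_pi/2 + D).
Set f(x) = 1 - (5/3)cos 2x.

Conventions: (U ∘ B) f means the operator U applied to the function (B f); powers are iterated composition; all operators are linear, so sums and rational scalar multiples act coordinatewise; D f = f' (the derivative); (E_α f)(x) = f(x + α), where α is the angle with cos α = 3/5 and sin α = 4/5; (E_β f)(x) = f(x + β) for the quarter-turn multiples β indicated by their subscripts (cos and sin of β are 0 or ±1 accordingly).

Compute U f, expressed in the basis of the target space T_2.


the result is g(x) = 2 + (44/5)cos 2x + (124/15)sin 2x

D f = (10/3)sin 2x
D f = (10/3)sin 2x
D D f = (20/3)cos 2x
E_alpha f = 1 + (7/15)cos 2x + (8/5)sin 2x
E_pi/2 f = 1 + (5/3)cos 2x
D f = (10/3)sin 2x
(E_alpha + E_pi/2 + D) f = 2 + (32/15)cos 2x + (74/15)sin 2x
(D + D^2 + (E_alpha + E_pi/2 + D)) f = 2 + (44/5)cos 2x + (124/15)sin 2x


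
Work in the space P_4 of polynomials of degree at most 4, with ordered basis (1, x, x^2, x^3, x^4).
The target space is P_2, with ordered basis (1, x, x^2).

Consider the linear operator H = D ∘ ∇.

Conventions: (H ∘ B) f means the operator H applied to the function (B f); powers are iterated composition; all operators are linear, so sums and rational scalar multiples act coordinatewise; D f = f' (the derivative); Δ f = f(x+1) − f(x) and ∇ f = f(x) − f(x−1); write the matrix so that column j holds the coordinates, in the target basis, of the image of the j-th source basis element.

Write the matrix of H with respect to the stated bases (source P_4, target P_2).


the matrix is [[0, 0, 2, -3, 4]; [0, 0, 0, 6, -12]; [0, 0, 0, 0, 12]] (rows listed top to bottom)

image of 1: 0
image of x: 0
image of x^2: 2
image of x^3: 6x - 3
image of x^4: 12x^2 - 12x + 4
each image's coordinates form column j of the matrix


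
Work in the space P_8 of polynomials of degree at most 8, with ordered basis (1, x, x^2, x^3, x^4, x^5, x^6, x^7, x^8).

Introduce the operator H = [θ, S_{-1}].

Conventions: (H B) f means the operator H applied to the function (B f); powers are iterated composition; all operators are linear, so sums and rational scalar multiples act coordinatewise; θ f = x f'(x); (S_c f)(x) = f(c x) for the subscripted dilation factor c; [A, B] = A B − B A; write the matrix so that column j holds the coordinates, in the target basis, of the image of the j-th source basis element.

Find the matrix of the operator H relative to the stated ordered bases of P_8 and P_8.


image of 1: 0
image of x: 0
image of x^2: 0
image of x^3: 0
image of x^4: 0
image of x^5: 0
image of x^6: 0
image of x^7: 0
image of x^8: 0
each image's coordinates form column j of the matrix

the matrix is [[0, 0, 0, 0, 0, 0, 0, 0, 0]; [0, 0, 0, 0, 0, 0, 0, 0, 0]; [0, 0, 0, 0, 0, 0, 0, 0, 0]; [0, 0, 0, 0, 0, 0, 0, 0, 0]; [0, 0, 0, 0, 0, 0, 0, 0, 0]; [0, 0, 0, 0, 0, 0, 0, 0, 0]; [0, 0, 0, 0, 0, 0, 0, 0, 0]; [0, 0, 0, 0, 0, 0, 0, 0, 0]; [0, 0, 0, 0, 0, 0, 0, 0, 0]] (rows listed top to bottom)


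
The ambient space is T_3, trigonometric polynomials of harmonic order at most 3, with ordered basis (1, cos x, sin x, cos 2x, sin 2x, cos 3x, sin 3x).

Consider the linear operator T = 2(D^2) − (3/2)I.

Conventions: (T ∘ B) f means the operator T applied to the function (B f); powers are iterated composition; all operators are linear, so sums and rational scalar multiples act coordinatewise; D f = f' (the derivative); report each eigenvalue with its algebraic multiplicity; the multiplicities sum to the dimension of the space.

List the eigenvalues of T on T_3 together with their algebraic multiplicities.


λ = -39/2 (multiplicity 2), λ = -19/2 (multiplicity 2), λ = -7/2 (multiplicity 2), λ = -3/2 (multiplicity 1)

image of 1: -3/2
image of cos x: -(7/2)cos x
image of sin x: -(7/2)sin x
image of cos 2x: -(19/2)cos 2x
image of sin 2x: -(19/2)sin 2x
image of cos 3x: -(39/2)cos 3x
image of sin 3x: -(39/2)sin 3x
the matrix is diagonal; its diagonal is (-3/2, -7/2, -7/2, -19/2, -19/2, -39/2, -39/2)
for a triangular matrix the eigenvalues are the diagonal entries, with algebraic multiplicity their repetition count


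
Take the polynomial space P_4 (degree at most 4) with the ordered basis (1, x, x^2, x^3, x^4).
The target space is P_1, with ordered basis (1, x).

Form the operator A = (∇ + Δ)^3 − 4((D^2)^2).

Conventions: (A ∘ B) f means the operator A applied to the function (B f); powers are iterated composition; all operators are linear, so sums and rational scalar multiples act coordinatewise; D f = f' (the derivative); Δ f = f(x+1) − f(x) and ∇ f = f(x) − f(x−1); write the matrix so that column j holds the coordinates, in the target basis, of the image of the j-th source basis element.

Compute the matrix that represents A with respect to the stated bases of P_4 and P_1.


image of 1: 0
image of x: 0
image of x^2: 0
image of x^3: 48
image of x^4: 192x - 96
each image's coordinates form column j of the matrix

the matrix is [[0, 0, 0, 48, -96]; [0, 0, 0, 0, 192]] (rows listed top to bottom)


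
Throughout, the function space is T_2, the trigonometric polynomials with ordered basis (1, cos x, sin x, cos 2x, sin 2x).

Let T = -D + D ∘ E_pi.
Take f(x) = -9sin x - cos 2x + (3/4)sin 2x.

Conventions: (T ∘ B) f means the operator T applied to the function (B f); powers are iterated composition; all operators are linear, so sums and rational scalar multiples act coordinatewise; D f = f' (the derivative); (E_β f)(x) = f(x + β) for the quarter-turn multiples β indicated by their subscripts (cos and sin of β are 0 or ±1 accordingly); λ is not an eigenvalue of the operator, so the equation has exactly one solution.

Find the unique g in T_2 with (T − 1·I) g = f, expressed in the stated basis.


g(x) = -(18/5)cos x + (9/5)sin x + cos 2x - (3/4)sin 2x

write g with unknown coordinates in the stated basis and equate coefficients in (T − 1·I) g = f
solving from the highest basis element down gives g = -(18/5)cos x + (9/5)sin x + cos 2x - (3/4)sin 2x
check: T g = -(18/5)cos x - (36/5)sin x
so T g − 1·g = -9sin x - cos 2x + (3/4)sin 2x = f ✓


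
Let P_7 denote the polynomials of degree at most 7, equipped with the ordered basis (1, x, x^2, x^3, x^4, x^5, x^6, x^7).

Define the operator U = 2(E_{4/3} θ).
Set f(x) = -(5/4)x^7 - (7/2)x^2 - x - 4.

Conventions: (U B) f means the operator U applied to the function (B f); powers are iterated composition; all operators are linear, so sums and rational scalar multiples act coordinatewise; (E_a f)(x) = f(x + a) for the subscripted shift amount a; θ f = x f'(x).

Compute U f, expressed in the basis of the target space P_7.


g(x) = -(35/2)x^7 - (490/3)x^6 - (1960/3)x^5 - (39200/27)x^4 - (156800/81)x^3 - (126574/81)x^2 - (530434/729)x - 346984/2187

θ f = -(35/4)x^7 - 7x^2 - x
E_{4/3} θ f = -(35/4)x^7 - (245/3)x^6 - (980/3)x^5 - (19600/27)x^4 - (78400/81)x^3 - (63287/81)x^2 - (265217/729)x - 173492/2187
(2(E_{4/3} θ)) f = -(35/2)x^7 - (490/3)x^6 - (1960/3)x^5 - (39200/27)x^4 - (156800/81)x^3 - (126574/81)x^2 - (530434/729)x - 346984/2187


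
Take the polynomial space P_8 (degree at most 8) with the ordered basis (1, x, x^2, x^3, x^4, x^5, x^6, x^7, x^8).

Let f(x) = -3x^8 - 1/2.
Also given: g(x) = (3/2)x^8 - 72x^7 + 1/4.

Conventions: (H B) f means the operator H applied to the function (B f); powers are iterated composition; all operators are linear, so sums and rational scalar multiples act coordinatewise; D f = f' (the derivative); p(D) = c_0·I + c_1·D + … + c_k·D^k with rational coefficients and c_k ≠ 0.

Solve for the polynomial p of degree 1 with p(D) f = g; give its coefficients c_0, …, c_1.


c_0 = -1/2, c_1 = 3

D^0 f = -3x^8 - 1/2
D^1 f = -24x^7
matching coefficients of g against c_0 f + c_1 Df + … from the top degree down determines the c_i
solution: c_0 = -1/2, c_1 = 3


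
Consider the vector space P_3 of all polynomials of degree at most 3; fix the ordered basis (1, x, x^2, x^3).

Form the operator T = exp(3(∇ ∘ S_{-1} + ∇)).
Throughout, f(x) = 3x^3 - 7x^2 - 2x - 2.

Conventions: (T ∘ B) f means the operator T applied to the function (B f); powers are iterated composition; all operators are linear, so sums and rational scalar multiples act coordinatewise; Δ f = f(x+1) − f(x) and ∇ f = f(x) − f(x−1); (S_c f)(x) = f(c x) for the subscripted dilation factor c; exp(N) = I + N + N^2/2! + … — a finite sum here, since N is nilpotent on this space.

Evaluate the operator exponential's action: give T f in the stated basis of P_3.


order-1 term: -84x + 42
the series for exp(3(∇ ∘ S_{-1} + ∇)) f terminates at order 1
exp(3(∇ ∘ S_{-1} + ∇)) f = 3x^3 - 7x^2 - 86x + 40

g(x) = 3x^3 - 7x^2 - 86x + 40


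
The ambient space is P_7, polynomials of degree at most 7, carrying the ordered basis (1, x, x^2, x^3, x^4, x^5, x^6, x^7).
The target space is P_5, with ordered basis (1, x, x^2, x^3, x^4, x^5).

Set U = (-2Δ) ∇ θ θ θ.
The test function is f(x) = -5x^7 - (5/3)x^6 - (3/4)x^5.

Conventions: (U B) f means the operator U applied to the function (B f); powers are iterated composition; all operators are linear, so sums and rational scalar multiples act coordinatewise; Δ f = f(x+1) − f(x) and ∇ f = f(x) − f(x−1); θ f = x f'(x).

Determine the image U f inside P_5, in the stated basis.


θ f = -35x^7 - 10x^6 - (15/4)x^5
θ θ f = -245x^7 - 60x^6 - (75/4)x^5
θ (θ θ) f = -1715x^7 - 360x^6 - (375/4)x^5
∇ θ (θ θ) f = -12005x^6 + 33855x^5 - (220375/4)x^4 + (107525/2)x^3 - (63105/2)x^2 + (41255/4)x - 5795/4
Δ (∇ θ) (θ θ) f = -72030x^5 - 10800x^4 - 121925x^3 - 10800x^2 - (49895/2)x - 720
(-2Δ) (∇ θ) (θ θ) f = 144060x^5 + 21600x^4 + 243850x^3 + 21600x^2 + 49895x + 1440

g(x) = 144060x^5 + 21600x^4 + 243850x^3 + 21600x^2 + 49895x + 1440


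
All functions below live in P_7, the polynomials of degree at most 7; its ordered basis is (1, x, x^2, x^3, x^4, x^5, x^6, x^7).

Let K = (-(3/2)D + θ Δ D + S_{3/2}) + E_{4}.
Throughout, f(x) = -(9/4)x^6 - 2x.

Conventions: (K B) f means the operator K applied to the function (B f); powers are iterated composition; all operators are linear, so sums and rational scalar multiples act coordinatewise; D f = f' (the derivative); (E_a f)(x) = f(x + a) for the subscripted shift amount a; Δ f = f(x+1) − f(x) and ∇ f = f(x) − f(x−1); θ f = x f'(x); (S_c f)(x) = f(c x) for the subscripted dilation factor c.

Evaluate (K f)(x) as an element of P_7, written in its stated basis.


D f = -(27/2)x^5 - 2
(-(3/2)D) f = (81/4)x^5 + 3
D f = -(27/2)x^5 - 2
Δ D f = -(135/2)x^4 - 135x^3 - 135x^2 - (135/2)x - 27/2
θ Δ D f = -270x^4 - 405x^3 - 270x^2 - (135/2)x
S_{3/2} f = -(6561/256)x^6 - 3x
(-(3/2)D + θ Δ D + S_{3/2}) f = -(6561/256)x^6 + (81/4)x^5 - 270x^4 - 405x^3 - 270x^2 - (141/2)x + 3
E_{4} f = -(9/4)x^6 - 54x^5 - 540x^4 - 2880x^3 - 8640x^2 - 13826x - 9224
((-(3/2)D + θ Δ D + S_{3/2}) + E_{4}) f = -(7137/256)x^6 - (135/4)x^5 - 810x^4 - 3285x^3 - 8910x^2 - (27793/2)x - 9221

the image equals g(x) = -(7137/256)x^6 - (135/4)x^5 - 810x^4 - 3285x^3 - 8910x^2 - (27793/2)x - 9221


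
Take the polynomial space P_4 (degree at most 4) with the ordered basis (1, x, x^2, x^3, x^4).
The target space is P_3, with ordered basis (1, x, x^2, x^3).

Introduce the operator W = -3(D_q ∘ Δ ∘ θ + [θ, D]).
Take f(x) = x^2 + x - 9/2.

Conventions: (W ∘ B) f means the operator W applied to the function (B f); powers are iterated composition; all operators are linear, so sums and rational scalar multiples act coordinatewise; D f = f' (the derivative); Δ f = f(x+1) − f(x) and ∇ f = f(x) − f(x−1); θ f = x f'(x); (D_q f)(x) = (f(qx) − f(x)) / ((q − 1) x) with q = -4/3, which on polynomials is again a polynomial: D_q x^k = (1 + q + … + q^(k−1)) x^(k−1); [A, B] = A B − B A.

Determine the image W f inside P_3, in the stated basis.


θ f = 2x^2 + x
Δ θ f = 4x + 3
D_q Δ θ f = 4
D f = 2x + 1
θ D f = 2x
θ f = 2x^2 + x
D θ f = 4x + 1
[θ, D] f = -2x - 1
(D_q ∘ Δ ∘ θ + [θ, D]) f = -2x + 3
(-3(D_q ∘ Δ ∘ θ + [θ, D])) f = 6x - 9

g(x) = 6x - 9


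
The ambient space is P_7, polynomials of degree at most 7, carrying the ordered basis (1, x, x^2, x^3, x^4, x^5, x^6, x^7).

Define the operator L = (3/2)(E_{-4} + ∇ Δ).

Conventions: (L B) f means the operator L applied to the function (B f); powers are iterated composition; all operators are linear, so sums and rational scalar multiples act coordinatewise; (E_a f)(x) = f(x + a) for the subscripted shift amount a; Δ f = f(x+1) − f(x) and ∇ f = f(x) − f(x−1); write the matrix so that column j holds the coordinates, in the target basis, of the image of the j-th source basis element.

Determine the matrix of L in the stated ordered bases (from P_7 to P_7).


the matrix is [[3/2, -6, 27, -96, 387, -1536, 6147, -24576]; [0, 3/2, -12, 81, -384, 1935, -9216, 43029]; [0, 0, 3/2, -18, 162, -960, 5805, -32256]; [0, 0, 0, 3/2, -24, 270, -1920, 13545]; [0, 0, 0, 0, 3/2, -30, 405, -3360]; [0, 0, 0, 0, 0, 3/2, -36, 567]; [0, 0, 0, 0, 0, 0, 3/2, -42]; [0, 0, 0, 0, 0, 0, 0, 3/2]] (rows listed top to bottom)

image of 1: 3/2
image of x: (3/2)x - 6
image of x^2: (3/2)x^2 - 12x + 27
image of x^3: (3/2)x^3 - 18x^2 + 81x - 96
image of x^4: (3/2)x^4 - 24x^3 + 162x^2 - 384x + 387
image of x^5: (3/2)x^5 - 30x^4 + 270x^3 - 960x^2 + 1935x - 1536
image of x^6: (3/2)x^6 - 36x^5 + 405x^4 - 1920x^3 + 5805x^2 - 9216x + 6147
image of x^7: (3/2)x^7 - 42x^6 + 567x^5 - 3360x^4 + 13545x^3 - 32256x^2 + 43029x - 24576
each image's coordinates form column j of the matrix


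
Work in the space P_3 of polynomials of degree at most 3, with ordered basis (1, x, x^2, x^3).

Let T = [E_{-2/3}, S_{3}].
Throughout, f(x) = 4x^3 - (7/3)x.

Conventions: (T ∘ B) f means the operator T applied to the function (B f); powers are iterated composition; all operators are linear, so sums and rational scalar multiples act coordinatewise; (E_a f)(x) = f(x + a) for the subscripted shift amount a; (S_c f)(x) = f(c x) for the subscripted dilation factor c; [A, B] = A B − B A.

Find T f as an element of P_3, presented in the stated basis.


the result is g(x) = -144x^2 + 128x - 748/27

S_{3} f = 108x^3 - 7x
E_{-2/3} S_{3} f = 108x^3 - 216x^2 + 137x - 82/3
E_{-2/3} f = 4x^3 - 8x^2 + 3x + 10/27
S_{3} E_{-2/3} f = 108x^3 - 72x^2 + 9x + 10/27
[E_{-2/3}, S_{3}] f = -144x^2 + 128x - 748/27


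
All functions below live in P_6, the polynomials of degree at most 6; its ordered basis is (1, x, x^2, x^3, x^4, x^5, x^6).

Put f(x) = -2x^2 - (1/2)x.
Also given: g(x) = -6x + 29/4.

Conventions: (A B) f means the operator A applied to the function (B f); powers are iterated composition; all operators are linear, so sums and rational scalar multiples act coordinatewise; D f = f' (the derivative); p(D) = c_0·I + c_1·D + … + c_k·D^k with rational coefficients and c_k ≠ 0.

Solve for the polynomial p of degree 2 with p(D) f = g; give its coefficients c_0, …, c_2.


D^0 f = -2x^2 - (1/2)x
D^1 f = -4x - 1/2
D^2 f = -4
matching coefficients of g against c_0 f + c_1 Df + … from the top degree down determines the c_i
solution: c_0 = 0, c_1 = 3/2, c_2 = -2

p(D) = (3/2)·D − 2·D^2, i.e. c_0 = 0, c_1 = 3/2, c_2 = -2


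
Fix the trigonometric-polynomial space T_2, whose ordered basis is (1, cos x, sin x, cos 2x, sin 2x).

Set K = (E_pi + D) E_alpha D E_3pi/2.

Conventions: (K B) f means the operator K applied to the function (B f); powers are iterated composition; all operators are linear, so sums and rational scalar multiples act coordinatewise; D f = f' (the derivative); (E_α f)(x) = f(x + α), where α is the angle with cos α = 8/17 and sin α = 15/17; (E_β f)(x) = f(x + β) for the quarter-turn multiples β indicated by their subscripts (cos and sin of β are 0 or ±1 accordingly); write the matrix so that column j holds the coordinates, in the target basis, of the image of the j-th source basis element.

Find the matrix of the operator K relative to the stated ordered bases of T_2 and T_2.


image of 1: 0
image of cos x: -(23/17)cos x + (7/17)sin x
image of sin x: -(7/17)cos x - (23/17)sin x
image of cos 2x: -(164/289)cos 2x - (1282/289)sin 2x
image of sin 2x: (1282/289)cos 2x - (164/289)sin 2x
each image's coordinates form column j of the matrix

the matrix is [[0, 0, 0, 0, 0]; [0, -23/17, -7/17, 0, 0]; [0, 7/17, -23/17, 0, 0]; [0, 0, 0, -164/289, 1282/289]; [0, 0, 0, -1282/289, -164/289]] (rows listed top to bottom)


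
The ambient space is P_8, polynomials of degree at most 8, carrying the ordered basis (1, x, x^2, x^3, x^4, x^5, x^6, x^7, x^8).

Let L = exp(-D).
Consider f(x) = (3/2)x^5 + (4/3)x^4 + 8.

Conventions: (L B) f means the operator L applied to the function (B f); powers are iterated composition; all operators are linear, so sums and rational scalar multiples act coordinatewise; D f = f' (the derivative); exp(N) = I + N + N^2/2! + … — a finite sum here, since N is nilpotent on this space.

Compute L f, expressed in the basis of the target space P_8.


order-1 term: -(15/2)x^4 - (16/3)x^3
order-2 term: 15x^3 + 8x^2
order-3 term: -15x^2 - (16/3)x
order-4 term: (15/2)x + 4/3
order-5 term: -3/2
the series for exp(-D) f terminates at order 5
exp(-D) f = (3/2)x^5 - (37/6)x^4 + (29/3)x^3 - 7x^2 + (13/6)x + 47/6

the result is g(x) = (3/2)x^5 - (37/6)x^4 + (29/3)x^3 - 7x^2 + (13/6)x + 47/6


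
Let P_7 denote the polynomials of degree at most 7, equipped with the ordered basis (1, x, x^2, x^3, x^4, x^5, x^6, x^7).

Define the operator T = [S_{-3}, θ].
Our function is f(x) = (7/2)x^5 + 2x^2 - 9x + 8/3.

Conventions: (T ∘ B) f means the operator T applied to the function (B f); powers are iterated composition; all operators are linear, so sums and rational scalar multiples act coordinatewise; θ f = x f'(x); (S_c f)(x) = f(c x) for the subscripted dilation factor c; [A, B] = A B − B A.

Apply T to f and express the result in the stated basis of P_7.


θ f = (35/2)x^5 + 4x^2 - 9x
S_{-3} θ f = -(8505/2)x^5 + 36x^2 + 27x
S_{-3} f = -(1701/2)x^5 + 18x^2 + 27x + 8/3
θ S_{-3} f = -(8505/2)x^5 + 36x^2 + 27x
[S_{-3}, θ] f = 0

the image equals g(x) = 0


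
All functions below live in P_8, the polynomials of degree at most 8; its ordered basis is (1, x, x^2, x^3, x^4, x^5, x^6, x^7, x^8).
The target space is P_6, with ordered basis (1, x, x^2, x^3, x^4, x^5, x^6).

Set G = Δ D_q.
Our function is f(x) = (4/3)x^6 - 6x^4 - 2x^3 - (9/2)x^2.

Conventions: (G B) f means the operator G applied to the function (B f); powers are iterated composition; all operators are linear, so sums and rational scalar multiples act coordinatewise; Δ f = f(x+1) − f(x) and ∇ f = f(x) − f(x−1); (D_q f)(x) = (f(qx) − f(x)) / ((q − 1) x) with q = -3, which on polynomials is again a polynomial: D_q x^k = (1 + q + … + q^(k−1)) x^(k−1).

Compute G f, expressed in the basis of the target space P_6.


D_q f = -(728/3)x^5 + 120x^3 - 14x^2 + 9x
Δ D_q f = -(3640/3)x^4 - (7280/3)x^3 - (6200/3)x^2 - (2644/3)x - 383/3

g(x) = -(3640/3)x^4 - (7280/3)x^3 - (6200/3)x^2 - (2644/3)x - 383/3


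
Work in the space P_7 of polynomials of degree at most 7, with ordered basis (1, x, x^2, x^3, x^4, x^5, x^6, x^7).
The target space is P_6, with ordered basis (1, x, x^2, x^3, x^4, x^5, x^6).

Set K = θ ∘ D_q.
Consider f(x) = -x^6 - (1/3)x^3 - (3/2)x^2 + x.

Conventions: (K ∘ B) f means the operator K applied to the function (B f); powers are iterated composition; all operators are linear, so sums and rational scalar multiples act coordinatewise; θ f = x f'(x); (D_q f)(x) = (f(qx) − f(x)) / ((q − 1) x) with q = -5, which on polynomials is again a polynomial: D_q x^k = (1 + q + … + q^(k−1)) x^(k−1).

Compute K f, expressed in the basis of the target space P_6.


D_q f = 2604x^5 - 7x^2 + 6x + 1
θ D_q f = 13020x^5 - 14x^2 + 6x

g(x) = 13020x^5 - 14x^2 + 6x


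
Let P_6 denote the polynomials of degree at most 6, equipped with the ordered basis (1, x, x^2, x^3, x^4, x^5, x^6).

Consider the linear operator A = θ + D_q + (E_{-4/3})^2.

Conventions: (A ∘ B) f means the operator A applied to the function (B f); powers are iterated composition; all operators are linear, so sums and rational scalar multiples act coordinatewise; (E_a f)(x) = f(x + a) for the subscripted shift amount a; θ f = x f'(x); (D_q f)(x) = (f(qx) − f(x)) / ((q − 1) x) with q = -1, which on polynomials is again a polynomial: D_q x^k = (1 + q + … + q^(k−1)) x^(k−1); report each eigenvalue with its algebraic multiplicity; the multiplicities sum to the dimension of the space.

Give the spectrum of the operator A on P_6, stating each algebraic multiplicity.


image of 1: 1
image of x: 2x - 5/3
image of x^2: 3x^2 - (16/3)x + 64/9
image of x^3: 4x^3 - 7x^2 + (64/3)x - 512/27
image of x^4: 5x^4 - (32/3)x^3 + (128/3)x^2 - (2048/27)x + 4096/81
image of x^5: 6x^5 - (37/3)x^4 + (640/9)x^3 - (5120/27)x^2 + (20480/81)x - 32768/243
image of x^6: 7x^6 - 16x^5 + (320/3)x^4 - (10240/27)x^3 + (20480/27)x^2 - (65536/81)x + 262144/729
the matrix is upper triangular; its diagonal is (1, 2, 3, 4, 5, 6, 7)
for a triangular matrix the eigenvalues are the diagonal entries, with algebraic multiplicity their repetition count

λ = 1 (multiplicity 1), λ = 2 (multiplicity 1), λ = 3 (multiplicity 1), λ = 4 (multiplicity 1), λ = 5 (multiplicity 1), λ = 6 (multiplicity 1), λ = 7 (multiplicity 1)


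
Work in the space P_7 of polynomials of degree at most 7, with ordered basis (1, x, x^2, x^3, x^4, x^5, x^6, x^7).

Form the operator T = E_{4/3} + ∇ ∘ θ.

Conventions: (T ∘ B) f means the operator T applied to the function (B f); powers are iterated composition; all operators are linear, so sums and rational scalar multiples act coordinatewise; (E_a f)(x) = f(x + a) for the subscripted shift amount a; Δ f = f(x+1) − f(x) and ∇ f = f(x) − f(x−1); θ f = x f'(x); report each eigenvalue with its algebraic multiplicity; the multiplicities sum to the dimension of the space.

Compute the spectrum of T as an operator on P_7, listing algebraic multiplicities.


image of 1: 1
image of x: x + 7/3
image of x^2: x^2 + (20/3)x - 2/9
image of x^3: x^3 + 13x^2 - (11/3)x + 145/27
image of x^4: x^4 + (64/3)x^3 - (40/3)x^2 + (688/27)x - 68/81
image of x^5: x^5 + (95/3)x^4 - (290/9)x^3 + (1990/27)x^2 - (745/81)x + 2239/243
image of x^6: x^6 + 44x^5 - (190/3)x^4 + (4520/27)x^3 - (1150/27)x^2 + (4964/81)x - 278/729
image of x^7: x^7 + (175/3)x^6 - (329/3)x^5 + (8855/27)x^4 - (10885/81)x^3 + (19075/81)x^2 - (7049/729)x + 31693/2187
the matrix is upper triangular; its diagonal is (1, 1, 1, 1, 1, 1, 1, 1)
for a triangular matrix the eigenvalues are the diagonal entries, with algebraic multiplicity their repetition count

λ = 1 (multiplicity 8)


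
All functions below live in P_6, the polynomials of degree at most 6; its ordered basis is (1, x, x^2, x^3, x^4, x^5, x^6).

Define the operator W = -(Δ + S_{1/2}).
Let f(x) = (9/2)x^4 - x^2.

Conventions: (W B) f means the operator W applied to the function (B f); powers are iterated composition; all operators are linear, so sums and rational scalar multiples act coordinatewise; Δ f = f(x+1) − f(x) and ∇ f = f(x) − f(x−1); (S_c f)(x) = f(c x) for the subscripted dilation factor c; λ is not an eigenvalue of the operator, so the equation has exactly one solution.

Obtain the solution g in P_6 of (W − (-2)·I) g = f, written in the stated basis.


write g with unknown coordinates in the stated basis and equate coefficients in (W − (-2)·I) g = f
solving from the highest basis element down gives g = (72/31)x^4 + (768/155)x^3 + (556/35)x^2 + (24272/651)x + 28108/465
check: W g = -(9/62)x^4 - (1536/155)x^3 - (1147/35)x^2 - (48544/651)x - 56216/465
so W g − (-2)·g = (9/2)x^4 - x^2 = f ✓

the image equals g(x) = (72/31)x^4 + (768/155)x^3 + (556/35)x^2 + (24272/651)x + 28108/465


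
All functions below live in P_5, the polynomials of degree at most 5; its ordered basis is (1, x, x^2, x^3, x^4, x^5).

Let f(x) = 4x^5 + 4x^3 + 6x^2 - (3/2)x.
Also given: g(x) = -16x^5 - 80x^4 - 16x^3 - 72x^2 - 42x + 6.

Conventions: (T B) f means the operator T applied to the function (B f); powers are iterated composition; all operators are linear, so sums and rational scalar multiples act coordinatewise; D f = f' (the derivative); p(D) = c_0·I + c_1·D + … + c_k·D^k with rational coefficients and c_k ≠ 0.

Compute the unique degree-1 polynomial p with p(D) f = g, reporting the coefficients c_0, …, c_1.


D^0 f = 4x^5 + 4x^3 + 6x^2 - (3/2)x
D^1 f = 20x^4 + 12x^2 + 12x - 3/2
matching coefficients of g against c_0 f + c_1 Df + … from the top degree down determines the c_i
solution: c_0 = -4, c_1 = -4

p(D) = -4·I − 4·D, i.e. c_0 = -4, c_1 = -4


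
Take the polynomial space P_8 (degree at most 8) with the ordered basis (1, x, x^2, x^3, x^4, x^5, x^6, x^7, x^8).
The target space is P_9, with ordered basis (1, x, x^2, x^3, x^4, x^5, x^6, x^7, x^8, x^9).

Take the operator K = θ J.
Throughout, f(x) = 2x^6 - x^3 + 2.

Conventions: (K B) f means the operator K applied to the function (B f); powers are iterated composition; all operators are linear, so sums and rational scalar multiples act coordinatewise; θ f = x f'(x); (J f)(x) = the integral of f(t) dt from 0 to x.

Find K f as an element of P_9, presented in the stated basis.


J f = (2/7)x^7 - (1/4)x^4 + 2x
θ J f = 2x^7 - x^4 + 2x

g(x) = 2x^7 - x^4 + 2x


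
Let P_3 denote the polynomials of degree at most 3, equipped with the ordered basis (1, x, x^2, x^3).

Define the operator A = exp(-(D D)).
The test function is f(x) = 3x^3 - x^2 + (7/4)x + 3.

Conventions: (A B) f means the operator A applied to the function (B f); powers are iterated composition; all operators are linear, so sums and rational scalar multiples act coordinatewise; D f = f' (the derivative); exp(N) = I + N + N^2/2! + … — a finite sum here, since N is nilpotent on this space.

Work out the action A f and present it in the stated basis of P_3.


the image equals g(x) = 3x^3 - x^2 - (65/4)x + 5

order-1 term: -18x + 2
the series for exp(-(D D)) f terminates at order 1
exp(-(D D)) f = 3x^3 - x^2 - (65/4)x + 5


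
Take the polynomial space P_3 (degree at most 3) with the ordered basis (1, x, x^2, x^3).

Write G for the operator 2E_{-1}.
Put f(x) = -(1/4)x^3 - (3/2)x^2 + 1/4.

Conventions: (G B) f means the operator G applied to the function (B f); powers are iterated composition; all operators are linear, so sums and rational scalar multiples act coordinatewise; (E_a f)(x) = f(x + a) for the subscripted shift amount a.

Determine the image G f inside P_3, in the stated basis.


E_{-1} f = -(1/4)x^3 - (3/4)x^2 + (9/4)x - 1
(2E_{-1}) f = -(1/2)x^3 - (3/2)x^2 + (9/2)x - 2

the image equals g(x) = -(1/2)x^3 - (3/2)x^2 + (9/2)x - 2


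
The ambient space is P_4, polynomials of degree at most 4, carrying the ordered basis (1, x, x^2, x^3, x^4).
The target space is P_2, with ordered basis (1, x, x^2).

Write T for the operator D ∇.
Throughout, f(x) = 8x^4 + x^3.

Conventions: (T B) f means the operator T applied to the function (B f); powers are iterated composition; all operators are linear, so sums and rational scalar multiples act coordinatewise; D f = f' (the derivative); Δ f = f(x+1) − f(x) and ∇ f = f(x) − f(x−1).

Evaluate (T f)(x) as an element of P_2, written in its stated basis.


the image equals g(x) = 96x^2 - 90x + 29

∇ f = 32x^3 - 45x^2 + 29x - 7
D ∇ f = 96x^2 - 90x + 29


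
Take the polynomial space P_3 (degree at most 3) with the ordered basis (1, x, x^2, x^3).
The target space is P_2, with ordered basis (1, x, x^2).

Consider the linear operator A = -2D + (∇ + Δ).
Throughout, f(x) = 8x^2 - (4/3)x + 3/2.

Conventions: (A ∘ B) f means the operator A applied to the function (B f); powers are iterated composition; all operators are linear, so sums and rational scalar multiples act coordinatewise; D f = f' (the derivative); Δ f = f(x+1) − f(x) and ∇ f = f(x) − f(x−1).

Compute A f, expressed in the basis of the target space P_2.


the image equals g(x) = 0

D f = 16x - 4/3
(-2D) f = -32x + 8/3
∇ f = 16x - 28/3
Δ f = 16x + 20/3
(∇ + Δ) f = 32x - 8/3
(-2D + (∇ + Δ)) f = 0


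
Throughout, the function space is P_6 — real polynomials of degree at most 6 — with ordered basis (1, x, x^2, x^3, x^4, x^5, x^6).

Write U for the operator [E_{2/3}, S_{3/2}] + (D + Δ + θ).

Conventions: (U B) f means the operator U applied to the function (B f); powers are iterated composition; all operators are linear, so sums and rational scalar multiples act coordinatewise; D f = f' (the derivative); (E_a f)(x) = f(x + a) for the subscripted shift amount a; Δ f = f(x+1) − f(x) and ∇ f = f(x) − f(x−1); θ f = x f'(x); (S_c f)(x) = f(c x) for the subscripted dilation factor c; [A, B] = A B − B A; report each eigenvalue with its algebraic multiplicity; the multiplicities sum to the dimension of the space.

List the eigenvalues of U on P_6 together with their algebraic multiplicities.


image of 1: 0
image of x: x + 7/3
image of x^2: 2x^2 + 5x + 14/9
image of x^3: 3x^3 + (33/4)x^2 + (11/2)x + 46/27
image of x^4: 4x^4 + (25/2)x^3 + (27/2)x^2 + (74/9)x + 146/81
image of x^5: 5x^5 + (295/16)x^4 + (115/4)x^3 + (155/6)x^2 + (595/54)x + 454/243
image of x^6: 6x^6 + (435/16)x^5 + (915/16)x^4 + (135/2)x^3 + (505/12)x^2 + (373/27)x + 1394/729
the matrix is upper triangular; its diagonal is (0, 1, 2, 3, 4, 5, 6)
for a triangular matrix the eigenvalues are the diagonal entries, with algebraic multiplicity their repetition count

λ = 0 (multiplicity 1), λ = 1 (multiplicity 1), λ = 2 (multiplicity 1), λ = 3 (multiplicity 1), λ = 4 (multiplicity 1), λ = 5 (multiplicity 1), λ = 6 (multiplicity 1)


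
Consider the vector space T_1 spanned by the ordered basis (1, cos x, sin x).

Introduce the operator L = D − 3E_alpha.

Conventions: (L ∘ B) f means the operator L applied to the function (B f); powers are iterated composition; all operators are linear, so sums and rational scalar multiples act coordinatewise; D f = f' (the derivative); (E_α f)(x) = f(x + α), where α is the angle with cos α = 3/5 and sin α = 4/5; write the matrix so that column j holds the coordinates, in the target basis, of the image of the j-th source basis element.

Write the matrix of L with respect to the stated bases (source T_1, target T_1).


image of 1: -3
image of cos x: -(9/5)cos x + (7/5)sin x
image of sin x: -(7/5)cos x - (9/5)sin x
each image's coordinates form column j of the matrix

the matrix is [[-3, 0, 0]; [0, -9/5, -7/5]; [0, 7/5, -9/5]] (rows listed top to bottom)


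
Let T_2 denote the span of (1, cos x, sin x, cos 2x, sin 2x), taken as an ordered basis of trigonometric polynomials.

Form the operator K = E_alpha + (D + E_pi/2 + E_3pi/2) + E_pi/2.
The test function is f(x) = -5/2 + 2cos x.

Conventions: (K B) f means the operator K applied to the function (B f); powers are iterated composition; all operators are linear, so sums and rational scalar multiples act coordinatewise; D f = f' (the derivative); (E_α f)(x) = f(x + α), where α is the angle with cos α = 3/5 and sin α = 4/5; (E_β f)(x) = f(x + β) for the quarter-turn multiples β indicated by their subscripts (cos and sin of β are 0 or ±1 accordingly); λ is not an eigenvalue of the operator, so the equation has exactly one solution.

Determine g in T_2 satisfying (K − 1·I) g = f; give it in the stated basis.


write g with unknown coordinates in the stated basis and equate coefficients in (K − 1·I) g = f
solving from the highest basis element down gives g = -5/6 - (1/10)cos x + (7/10)sin x
check: K g = -10/3 + (19/10)cos x + (7/10)sin x
so K g − 1·g = -5/2 + 2cos x = f ✓

g(x) = -5/6 - (1/10)cos x + (7/10)sin x


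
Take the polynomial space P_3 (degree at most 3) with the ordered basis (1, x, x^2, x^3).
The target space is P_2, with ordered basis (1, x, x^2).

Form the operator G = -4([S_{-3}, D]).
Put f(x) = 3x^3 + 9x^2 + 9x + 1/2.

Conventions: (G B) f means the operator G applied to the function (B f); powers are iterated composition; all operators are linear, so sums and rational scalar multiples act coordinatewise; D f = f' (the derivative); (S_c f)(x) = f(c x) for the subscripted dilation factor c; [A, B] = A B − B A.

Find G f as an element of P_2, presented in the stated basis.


D f = 9x^2 + 18x + 9
S_{-3} D f = 81x^2 - 54x + 9
S_{-3} f = -81x^3 + 81x^2 - 27x + 1/2
D S_{-3} f = -243x^2 + 162x - 27
[S_{-3}, D] f = 324x^2 - 216x + 36
(-4([S_{-3}, D])) f = -1296x^2 + 864x - 144

the result is g(x) = -1296x^2 + 864x - 144
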